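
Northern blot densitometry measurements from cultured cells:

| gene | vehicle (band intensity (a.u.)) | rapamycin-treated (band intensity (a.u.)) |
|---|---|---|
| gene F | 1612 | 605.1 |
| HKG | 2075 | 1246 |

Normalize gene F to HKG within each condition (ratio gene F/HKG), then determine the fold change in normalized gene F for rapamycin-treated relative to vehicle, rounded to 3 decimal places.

0.625

gene F/HKG (vehicle) = 1612 / 2075 = 0.77687
gene F/HKG (rapamycin-treated) = 605.1 / 1246 = 0.48563
Fold change = 0.48563 / 0.77687 = 0.6251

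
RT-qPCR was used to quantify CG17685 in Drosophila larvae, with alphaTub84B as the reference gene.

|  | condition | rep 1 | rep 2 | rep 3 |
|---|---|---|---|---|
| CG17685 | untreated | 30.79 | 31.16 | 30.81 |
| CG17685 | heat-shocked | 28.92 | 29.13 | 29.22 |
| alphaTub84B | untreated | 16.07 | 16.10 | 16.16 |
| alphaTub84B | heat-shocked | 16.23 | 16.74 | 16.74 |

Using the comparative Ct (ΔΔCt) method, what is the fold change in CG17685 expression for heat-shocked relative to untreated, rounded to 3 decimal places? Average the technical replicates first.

Mean Ct: CG17685 untreated 30.920; CG17685 heat-shocked 29.090; alphaTub84B untreated 16.110; alphaTub84B heat-shocked 16.570
ΔCt(untreated) = 30.920 − 16.110 = 14.810
ΔCt(heat-shocked) = 29.090 − 16.570 = 12.520
ΔΔCt = 12.520 − 14.810 = -2.290
Fold change = 2^(−(-2.290)) = 2^2.290 = 4.8906

4.891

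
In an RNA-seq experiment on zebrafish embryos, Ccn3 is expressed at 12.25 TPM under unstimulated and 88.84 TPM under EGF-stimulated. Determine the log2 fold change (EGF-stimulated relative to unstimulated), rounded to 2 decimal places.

2.86

Fold change = 88.84 / 12.25 = 7.2522
log2(7.2522) = 2.858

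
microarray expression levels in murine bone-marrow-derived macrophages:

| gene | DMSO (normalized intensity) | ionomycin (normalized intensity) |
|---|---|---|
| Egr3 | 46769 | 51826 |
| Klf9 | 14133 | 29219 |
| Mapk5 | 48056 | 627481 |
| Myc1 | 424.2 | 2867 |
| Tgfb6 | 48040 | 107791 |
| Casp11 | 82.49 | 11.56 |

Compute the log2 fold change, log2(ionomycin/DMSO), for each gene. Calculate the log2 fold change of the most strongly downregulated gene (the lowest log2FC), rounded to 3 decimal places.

-2.835

log2(51826/46769) = 0.148  (Egr3)
log2(29219/14133) = 1.048  (Klf9)
log2(627481/48056) = 3.707  (Mapk5)
log2(2867/424.2) = 2.757  (Myc1)
log2(107791/48040) = 1.166  (Tgfb6)
log2(11.56/82.49) = -2.835  (Casp11)
Casp11 is most strongly downregulated.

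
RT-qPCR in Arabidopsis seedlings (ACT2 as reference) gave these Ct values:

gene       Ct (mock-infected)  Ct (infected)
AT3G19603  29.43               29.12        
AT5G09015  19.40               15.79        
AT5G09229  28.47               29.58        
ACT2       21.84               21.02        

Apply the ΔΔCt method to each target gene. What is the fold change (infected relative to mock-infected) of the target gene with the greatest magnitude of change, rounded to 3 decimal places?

6.916

AT3G19603: ΔΔCt = (29.12−21.02) − (29.43−21.84) = 8.10 − 7.59 = 0.51; fold change = 2^-0.51 = 0.702
AT5G09015: ΔΔCt = (15.79−21.02) − (19.40−21.84) = -5.23 − (-2.44) = -2.79; fold change = 2^2.79 = 6.916
AT5G09229: ΔΔCt = (29.58−21.02) − (28.47−21.84) = 8.56 − 6.63 = 1.93; fold change = 2^-1.93 = 0.262
AT5G09015 has the largest |ΔΔCt| = 2.79.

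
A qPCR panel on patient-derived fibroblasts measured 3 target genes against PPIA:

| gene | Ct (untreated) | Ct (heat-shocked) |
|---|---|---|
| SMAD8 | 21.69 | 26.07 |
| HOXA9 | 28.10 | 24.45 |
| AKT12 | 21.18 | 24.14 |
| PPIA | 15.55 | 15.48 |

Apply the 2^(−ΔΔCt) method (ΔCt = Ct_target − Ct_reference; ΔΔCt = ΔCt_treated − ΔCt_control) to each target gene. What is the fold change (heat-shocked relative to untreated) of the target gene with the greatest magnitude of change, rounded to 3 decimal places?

SMAD8: ΔΔCt = (26.07−15.48) − (21.69−15.55) = 10.59 − 6.14 = 4.45; fold change = 2^-4.45 = 0.046
HOXA9: ΔΔCt = (24.45−15.48) − (28.10−15.55) = 8.97 − 12.55 = -3.58; fold change = 2^3.58 = 11.959
AKT12: ΔΔCt = (24.14−15.48) − (21.18−15.55) = 8.66 − 5.63 = 3.03; fold change = 2^-3.03 = 0.122
SMAD8 has the largest |ΔΔCt| = 4.45.

0.046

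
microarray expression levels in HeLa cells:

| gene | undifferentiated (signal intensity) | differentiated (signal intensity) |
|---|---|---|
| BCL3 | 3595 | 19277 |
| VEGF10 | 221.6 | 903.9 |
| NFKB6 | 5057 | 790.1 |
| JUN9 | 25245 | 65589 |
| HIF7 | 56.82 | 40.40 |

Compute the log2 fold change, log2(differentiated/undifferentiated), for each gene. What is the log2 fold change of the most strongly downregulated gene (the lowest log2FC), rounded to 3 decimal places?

log2(19277/3595) = 2.423  (BCL3)
log2(903.9/221.6) = 2.028  (VEGF10)
log2(790.1/5057) = -2.678  (NFKB6)
log2(65589/25245) = 1.377  (JUN9)
log2(40.40/56.82) = -0.492  (HIF7)
NFKB6 is most strongly downregulated.

-2.678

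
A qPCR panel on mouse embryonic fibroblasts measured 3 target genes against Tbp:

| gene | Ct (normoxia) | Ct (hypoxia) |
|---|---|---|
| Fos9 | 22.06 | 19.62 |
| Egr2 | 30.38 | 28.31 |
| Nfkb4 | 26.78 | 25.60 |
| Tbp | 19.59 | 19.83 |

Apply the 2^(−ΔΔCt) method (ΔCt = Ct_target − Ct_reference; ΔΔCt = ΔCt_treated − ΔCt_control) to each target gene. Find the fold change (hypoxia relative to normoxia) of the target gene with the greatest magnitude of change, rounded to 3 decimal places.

Fos9: ΔΔCt = (19.62−19.83) − (22.06−19.59) = -0.21 − 2.47 = -2.68; fold change = 2^2.68 = 6.409
Egr2: ΔΔCt = (28.31−19.83) − (30.38−19.59) = 8.48 − 10.79 = -2.31; fold change = 2^2.31 = 4.959
Nfkb4: ΔΔCt = (25.60−19.83) − (26.78−19.59) = 5.77 − 7.19 = -1.42; fold change = 2^1.42 = 2.676
Fos9 has the largest |ΔΔCt| = 2.68.

6.409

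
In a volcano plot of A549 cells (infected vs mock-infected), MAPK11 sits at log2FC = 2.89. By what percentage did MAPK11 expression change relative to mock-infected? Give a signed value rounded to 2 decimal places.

641.27%

Fold change = 2^(2.89) = 7.4127
Percent change = (FC − 1) × 100% = (7.4127 − 1) × 100 = 641.27%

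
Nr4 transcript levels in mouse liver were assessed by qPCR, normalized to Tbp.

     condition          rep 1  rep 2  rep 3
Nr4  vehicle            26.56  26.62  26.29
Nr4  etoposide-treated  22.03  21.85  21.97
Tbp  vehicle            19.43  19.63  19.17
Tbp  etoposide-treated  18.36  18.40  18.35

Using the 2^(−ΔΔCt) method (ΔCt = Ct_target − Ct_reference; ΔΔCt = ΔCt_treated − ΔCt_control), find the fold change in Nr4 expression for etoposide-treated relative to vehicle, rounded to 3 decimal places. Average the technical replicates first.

Mean Ct: Nr4 vehicle 26.490; Nr4 etoposide-treated 21.950; Tbp vehicle 19.410; Tbp etoposide-treated 18.370
ΔCt(vehicle) = 26.490 − 19.410 = 7.080
ΔCt(etoposide-treated) = 21.950 − 18.370 = 3.580
ΔΔCt = 3.580 − 7.080 = -3.500
Fold change = 2^(−(-3.500)) = 2^3.500 = 11.3137

11.314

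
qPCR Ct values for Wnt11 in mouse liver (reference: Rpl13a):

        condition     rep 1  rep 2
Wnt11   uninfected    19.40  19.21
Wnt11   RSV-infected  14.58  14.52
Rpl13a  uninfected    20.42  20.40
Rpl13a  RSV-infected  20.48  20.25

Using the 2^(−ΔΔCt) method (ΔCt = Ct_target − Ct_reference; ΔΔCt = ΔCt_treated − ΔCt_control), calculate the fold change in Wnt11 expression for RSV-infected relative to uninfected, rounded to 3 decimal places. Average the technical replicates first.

Mean Ct: Wnt11 uninfected 19.305; Wnt11 RSV-infected 14.550; Rpl13a uninfected 20.410; Rpl13a RSV-infected 20.365
ΔCt(uninfected) = 19.305 − 20.410 = -1.105
ΔCt(RSV-infected) = 14.550 − 20.365 = -5.815
ΔΔCt = -5.815 − (-1.105) = -4.710
Fold change = 2^(−(-4.710)) = 2^4.710 = 26.1729

26.173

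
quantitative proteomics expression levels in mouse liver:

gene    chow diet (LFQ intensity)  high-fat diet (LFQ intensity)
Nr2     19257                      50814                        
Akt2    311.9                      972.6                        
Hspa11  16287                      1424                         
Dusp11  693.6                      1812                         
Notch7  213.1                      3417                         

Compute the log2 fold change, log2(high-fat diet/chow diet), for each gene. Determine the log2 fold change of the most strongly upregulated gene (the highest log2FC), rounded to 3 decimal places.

4.003

log2(50814/19257) = 1.400  (Nr2)
log2(972.6/311.9) = 1.641  (Akt2)
log2(1424/16287) = -3.516  (Hspa11)
log2(1812/693.6) = 1.385  (Dusp11)
log2(3417/213.1) = 4.003  (Notch7)
Notch7 is most strongly upregulated.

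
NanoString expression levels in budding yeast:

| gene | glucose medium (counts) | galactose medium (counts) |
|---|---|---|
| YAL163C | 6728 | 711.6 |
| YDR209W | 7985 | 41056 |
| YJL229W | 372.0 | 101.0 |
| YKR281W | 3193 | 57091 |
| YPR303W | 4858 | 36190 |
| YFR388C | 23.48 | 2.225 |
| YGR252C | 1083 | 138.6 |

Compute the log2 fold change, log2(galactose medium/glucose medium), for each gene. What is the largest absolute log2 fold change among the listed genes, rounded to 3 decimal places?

4.160

log2(711.6/6728) = -3.241  (YAL163C)
log2(41056/7985) = 2.362  (YDR209W)
log2(101.0/372.0) = -1.881  (YJL229W)
log2(57091/3193) = 4.160  (YKR281W)
log2(36190/4858) = 2.897  (YPR303W)
log2(2.225/23.48) = -3.400  (YFR388C)
log2(138.6/1083) = -2.966  (YGR252C)
The largest magnitude belongs to YKR281W.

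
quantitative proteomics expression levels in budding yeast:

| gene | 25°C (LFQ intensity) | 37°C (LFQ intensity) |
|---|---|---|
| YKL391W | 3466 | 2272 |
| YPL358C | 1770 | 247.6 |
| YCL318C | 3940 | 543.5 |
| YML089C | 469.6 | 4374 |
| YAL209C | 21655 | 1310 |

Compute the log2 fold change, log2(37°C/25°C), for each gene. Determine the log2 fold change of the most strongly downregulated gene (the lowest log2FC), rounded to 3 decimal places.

log2(2272/3466) = -0.609  (YKL391W)
log2(247.6/1770) = -2.838  (YPL358C)
log2(543.5/3940) = -2.858  (YCL318C)
log2(4374/469.6) = 3.219  (YML089C)
log2(1310/21655) = -4.047  (YAL209C)
YAL209C is most strongly downregulated.

-4.047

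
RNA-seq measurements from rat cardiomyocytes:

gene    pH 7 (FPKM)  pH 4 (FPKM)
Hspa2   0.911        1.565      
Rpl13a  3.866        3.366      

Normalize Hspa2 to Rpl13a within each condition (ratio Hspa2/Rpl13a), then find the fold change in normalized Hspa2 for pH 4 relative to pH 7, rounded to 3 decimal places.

Hspa2/Rpl13a (pH 7) = 0.911 / 3.866 = 0.23564
Hspa2/Rpl13a (pH 4) = 1.565 / 3.366 = 0.46494
Fold change = 0.46494 / 0.23564 = 1.9731

1.973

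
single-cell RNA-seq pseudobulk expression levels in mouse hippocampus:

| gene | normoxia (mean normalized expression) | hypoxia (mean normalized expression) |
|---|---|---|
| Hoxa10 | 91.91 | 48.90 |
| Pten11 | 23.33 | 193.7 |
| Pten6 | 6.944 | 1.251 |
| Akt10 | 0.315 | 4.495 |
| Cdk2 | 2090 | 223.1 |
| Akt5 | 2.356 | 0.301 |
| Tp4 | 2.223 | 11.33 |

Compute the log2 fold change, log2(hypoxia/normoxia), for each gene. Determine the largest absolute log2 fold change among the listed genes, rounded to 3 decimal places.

log2(48.90/91.91) = -0.910  (Hoxa10)
log2(193.7/23.33) = 3.054  (Pten11)
log2(1.251/6.944) = -2.473  (Pten6)
log2(4.495/0.315) = 3.835  (Akt10)
log2(223.1/2090) = -3.228  (Cdk2)
log2(0.301/2.356) = -2.969  (Akt5)
log2(11.33/2.223) = 2.350  (Tp4)
The largest magnitude belongs to Akt10.

3.835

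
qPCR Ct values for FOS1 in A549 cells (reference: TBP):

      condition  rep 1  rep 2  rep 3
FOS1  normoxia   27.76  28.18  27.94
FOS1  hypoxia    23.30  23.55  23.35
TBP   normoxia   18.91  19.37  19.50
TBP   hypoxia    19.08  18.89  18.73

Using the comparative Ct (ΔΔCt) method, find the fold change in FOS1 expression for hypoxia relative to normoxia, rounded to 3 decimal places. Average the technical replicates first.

Mean Ct: FOS1 normoxia 27.960; FOS1 hypoxia 23.400; TBP normoxia 19.260; TBP hypoxia 18.900
ΔCt(normoxia) = 27.960 − 19.260 = 8.700
ΔCt(hypoxia) = 23.400 − 18.900 = 4.500
ΔΔCt = 4.500 − 8.700 = -4.200
Fold change = 2^(−(-4.200)) = 2^4.200 = 18.3792

18.379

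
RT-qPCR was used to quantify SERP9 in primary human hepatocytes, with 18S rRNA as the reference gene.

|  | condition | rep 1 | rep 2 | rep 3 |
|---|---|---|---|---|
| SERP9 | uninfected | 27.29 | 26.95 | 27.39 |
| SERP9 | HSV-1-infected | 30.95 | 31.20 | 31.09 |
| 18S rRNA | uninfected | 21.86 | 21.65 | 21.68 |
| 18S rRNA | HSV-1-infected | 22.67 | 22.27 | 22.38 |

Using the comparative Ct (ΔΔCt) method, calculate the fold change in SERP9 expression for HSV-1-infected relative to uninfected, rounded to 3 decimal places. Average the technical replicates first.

Mean Ct: SERP9 uninfected 27.210; SERP9 HSV-1-infected 31.080; 18S rRNA uninfected 21.730; 18S rRNA HSV-1-infected 22.440
ΔCt(uninfected) = 27.210 − 21.730 = 5.480
ΔCt(HSV-1-infected) = 31.080 − 22.440 = 8.640
ΔΔCt = 8.640 − 5.480 = 3.160
Fold change = 2^(−3.160) = 0.1119

0.112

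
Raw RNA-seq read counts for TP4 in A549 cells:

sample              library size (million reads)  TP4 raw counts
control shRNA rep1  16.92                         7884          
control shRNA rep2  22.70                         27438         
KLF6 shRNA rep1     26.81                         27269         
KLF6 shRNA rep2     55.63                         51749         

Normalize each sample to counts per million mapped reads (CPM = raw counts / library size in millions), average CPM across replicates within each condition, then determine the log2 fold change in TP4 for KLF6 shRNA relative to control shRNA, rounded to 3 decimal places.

0.218

CPM(control shRNA rep1) = 7884 / 16.92 = 465.9574
CPM(control shRNA rep2) = 27438 / 22.70 = 1208.7225
CPM(KLF6 shRNA rep1) = 27269 / 26.81 = 1017.1205
CPM(KLF6 shRNA rep2) = 51749 / 55.63 = 930.2355
mean CPM(control shRNA) = 837.3400; mean CPM(KLF6 shRNA) = 973.6780
Fold change = 973.6780 / 837.3400 = 1.16282
log2(1.16282) = 0.2176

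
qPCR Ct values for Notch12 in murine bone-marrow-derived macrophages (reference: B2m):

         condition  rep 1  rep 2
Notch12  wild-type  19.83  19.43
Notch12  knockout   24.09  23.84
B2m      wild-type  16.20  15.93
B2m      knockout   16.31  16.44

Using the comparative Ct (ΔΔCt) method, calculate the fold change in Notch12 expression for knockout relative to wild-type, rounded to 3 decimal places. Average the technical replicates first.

Mean Ct: Notch12 wild-type 19.630; Notch12 knockout 23.965; B2m wild-type 16.065; B2m knockout 16.375
ΔCt(wild-type) = 19.630 − 16.065 = 3.565
ΔCt(knockout) = 23.965 − 16.375 = 7.590
ΔΔCt = 7.590 − 3.565 = 4.025
Fold change = 2^(−4.025) = 0.0614

0.061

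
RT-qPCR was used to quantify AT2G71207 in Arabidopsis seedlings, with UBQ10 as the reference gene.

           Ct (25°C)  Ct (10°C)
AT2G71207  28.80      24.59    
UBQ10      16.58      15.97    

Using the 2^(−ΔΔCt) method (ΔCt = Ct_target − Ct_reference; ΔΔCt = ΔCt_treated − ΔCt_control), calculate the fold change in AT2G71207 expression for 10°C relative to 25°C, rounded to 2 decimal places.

ΔCt(25°C) = 28.800 − 16.580 = 12.220
ΔCt(10°C) = 24.590 − 15.970 = 8.620
ΔΔCt = 8.620 − 12.220 = -3.600
Fold change = 2^(−(-3.600)) = 2^3.600 = 12.126

12.13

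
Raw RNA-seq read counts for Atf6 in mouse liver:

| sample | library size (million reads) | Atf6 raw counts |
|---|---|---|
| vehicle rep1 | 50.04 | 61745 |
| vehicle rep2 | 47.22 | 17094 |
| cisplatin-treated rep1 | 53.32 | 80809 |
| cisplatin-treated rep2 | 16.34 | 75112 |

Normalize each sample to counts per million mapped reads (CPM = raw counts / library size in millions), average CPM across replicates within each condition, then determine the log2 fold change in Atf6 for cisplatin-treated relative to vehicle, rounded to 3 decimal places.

CPM(vehicle rep1) = 61745 / 50.04 = 1233.9129
CPM(vehicle rep2) = 17094 / 47.22 = 362.0076
CPM(cisplatin-treated rep1) = 80809 / 53.32 = 1515.5476
CPM(cisplatin-treated rep2) = 75112 / 16.34 = 4596.8176
mean CPM(vehicle) = 797.9602; mean CPM(cisplatin-treated) = 3056.1826
Fold change = 3056.1826 / 797.9602 = 3.82999
log2(3.82999) = 1.9373

1.937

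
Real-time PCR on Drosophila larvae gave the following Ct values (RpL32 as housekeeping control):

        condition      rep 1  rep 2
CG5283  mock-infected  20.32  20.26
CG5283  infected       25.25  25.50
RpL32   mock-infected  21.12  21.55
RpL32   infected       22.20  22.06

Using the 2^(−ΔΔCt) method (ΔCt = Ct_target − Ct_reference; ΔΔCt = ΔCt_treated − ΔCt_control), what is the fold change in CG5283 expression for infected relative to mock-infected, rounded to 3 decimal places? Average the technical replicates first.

Mean Ct: CG5283 mock-infected 20.290; CG5283 infected 25.375; RpL32 mock-infected 21.335; RpL32 infected 22.130
ΔCt(mock-infected) = 20.290 − 21.335 = -1.045
ΔCt(infected) = 25.375 − 22.130 = 3.245
ΔΔCt = 3.245 − (-1.045) = 4.290
Fold change = 2^(−4.290) = 0.0511

0.051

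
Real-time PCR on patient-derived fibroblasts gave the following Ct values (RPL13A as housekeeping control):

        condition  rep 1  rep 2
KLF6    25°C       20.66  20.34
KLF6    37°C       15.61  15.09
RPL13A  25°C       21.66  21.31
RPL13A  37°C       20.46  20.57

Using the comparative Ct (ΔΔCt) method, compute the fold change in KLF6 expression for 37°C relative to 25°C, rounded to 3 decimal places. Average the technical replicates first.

18.126

Mean Ct: KLF6 25°C 20.500; KLF6 37°C 15.350; RPL13A 25°C 21.485; RPL13A 37°C 20.515
ΔCt(25°C) = 20.500 − 21.485 = -0.985
ΔCt(37°C) = 15.350 − 20.515 = -5.165
ΔΔCt = -5.165 − (-0.985) = -4.180
Fold change = 2^(−(-4.180)) = 2^4.180 = 18.1261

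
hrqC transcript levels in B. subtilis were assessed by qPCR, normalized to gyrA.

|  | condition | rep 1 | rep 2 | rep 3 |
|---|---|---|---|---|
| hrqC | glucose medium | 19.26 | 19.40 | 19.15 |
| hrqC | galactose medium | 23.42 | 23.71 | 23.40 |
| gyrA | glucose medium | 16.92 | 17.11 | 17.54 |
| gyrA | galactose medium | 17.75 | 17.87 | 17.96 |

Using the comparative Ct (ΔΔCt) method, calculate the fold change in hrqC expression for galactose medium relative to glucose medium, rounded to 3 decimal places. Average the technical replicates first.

0.084

Mean Ct: hrqC glucose medium 19.270; hrqC galactose medium 23.510; gyrA glucose medium 17.190; gyrA galactose medium 17.860
ΔCt(glucose medium) = 19.270 − 17.190 = 2.080
ΔCt(galactose medium) = 23.510 − 17.860 = 5.650
ΔΔCt = 5.650 − 2.080 = 3.570
Fold change = 2^(−3.570) = 0.0842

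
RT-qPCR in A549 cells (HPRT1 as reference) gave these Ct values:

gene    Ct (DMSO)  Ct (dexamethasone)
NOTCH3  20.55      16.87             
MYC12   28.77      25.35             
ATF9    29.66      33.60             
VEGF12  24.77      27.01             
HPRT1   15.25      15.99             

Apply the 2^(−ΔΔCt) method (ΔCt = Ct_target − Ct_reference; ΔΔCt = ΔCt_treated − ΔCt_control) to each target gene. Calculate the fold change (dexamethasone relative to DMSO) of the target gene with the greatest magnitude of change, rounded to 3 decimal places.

21.407

NOTCH3: ΔΔCt = (16.87−15.99) − (20.55−15.25) = 0.88 − 5.30 = -4.42; fold change = 2^4.42 = 21.407
MYC12: ΔΔCt = (25.35−15.99) − (28.77−15.25) = 9.36 − 13.52 = -4.16; fold change = 2^4.16 = 17.877
ATF9: ΔΔCt = (33.60−15.99) − (29.66−15.25) = 17.61 − 14.41 = 3.20; fold change = 2^-3.20 = 0.109
VEGF12: ΔΔCt = (27.01−15.99) − (24.77−15.25) = 11.02 − 9.52 = 1.50; fold change = 2^-1.50 = 0.354
NOTCH3 has the largest |ΔΔCt| = 4.42.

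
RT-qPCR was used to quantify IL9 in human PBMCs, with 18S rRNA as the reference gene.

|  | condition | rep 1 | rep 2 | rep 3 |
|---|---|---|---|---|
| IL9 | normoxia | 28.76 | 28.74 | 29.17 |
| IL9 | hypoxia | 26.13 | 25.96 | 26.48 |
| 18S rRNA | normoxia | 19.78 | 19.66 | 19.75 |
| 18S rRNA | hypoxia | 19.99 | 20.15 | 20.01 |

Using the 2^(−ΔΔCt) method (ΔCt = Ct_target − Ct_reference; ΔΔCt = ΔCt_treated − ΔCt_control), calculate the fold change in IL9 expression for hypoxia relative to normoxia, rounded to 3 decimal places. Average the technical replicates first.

Mean Ct: IL9 normoxia 28.890; IL9 hypoxia 26.190; 18S rRNA normoxia 19.730; 18S rRNA hypoxia 20.050
ΔCt(normoxia) = 28.890 − 19.730 = 9.160
ΔCt(hypoxia) = 26.190 − 20.050 = 6.140
ΔΔCt = 6.140 − 9.160 = -3.020
Fold change = 2^(−(-3.020)) = 2^3.020 = 8.1117

8.112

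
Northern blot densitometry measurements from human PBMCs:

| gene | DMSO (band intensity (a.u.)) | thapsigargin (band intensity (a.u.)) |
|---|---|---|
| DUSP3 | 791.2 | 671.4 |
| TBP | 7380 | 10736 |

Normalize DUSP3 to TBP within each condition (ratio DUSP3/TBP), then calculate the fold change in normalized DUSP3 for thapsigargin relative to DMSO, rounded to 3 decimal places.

DUSP3/TBP (DMSO) = 791.2 / 7380 = 0.10721
DUSP3/TBP (thapsigargin) = 671.4 / 10736 = 0.062537
Fold change = 0.062537 / 0.10721 = 0.5833

0.583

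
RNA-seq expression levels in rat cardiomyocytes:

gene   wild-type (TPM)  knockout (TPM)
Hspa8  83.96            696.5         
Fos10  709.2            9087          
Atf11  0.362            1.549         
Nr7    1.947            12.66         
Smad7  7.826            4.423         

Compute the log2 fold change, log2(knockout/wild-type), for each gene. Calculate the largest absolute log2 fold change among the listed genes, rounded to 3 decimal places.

3.680

log2(696.5/83.96) = 3.052  (Hspa8)
log2(9087/709.2) = 3.680  (Fos10)
log2(1.549/0.362) = 2.097  (Atf11)
log2(12.66/1.947) = 2.701  (Nr7)
log2(4.423/7.826) = -0.823  (Smad7)
The largest magnitude belongs to Fos10.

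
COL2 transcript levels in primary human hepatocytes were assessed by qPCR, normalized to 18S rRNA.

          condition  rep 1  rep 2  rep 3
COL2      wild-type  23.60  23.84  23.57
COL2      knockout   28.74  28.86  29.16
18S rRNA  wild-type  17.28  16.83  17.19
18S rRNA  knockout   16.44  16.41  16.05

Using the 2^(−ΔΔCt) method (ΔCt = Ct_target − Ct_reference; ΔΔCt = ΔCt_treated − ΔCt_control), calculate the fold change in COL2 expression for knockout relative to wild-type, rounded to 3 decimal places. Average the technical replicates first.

0.015

Mean Ct: COL2 wild-type 23.670; COL2 knockout 28.920; 18S rRNA wild-type 17.100; 18S rRNA knockout 16.300
ΔCt(wild-type) = 23.670 − 17.100 = 6.570
ΔCt(knockout) = 28.920 − 16.300 = 12.620
ΔΔCt = 12.620 − 6.570 = 6.050
Fold change = 2^(−6.050) = 0.0151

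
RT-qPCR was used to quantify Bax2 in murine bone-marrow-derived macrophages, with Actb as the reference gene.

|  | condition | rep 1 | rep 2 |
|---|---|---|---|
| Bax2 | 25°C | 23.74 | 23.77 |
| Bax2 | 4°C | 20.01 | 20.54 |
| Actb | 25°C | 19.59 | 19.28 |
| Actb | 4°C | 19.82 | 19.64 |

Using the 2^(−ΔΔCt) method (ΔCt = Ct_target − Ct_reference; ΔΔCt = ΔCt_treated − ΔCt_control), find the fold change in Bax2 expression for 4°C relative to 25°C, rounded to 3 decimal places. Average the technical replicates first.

13.690

Mean Ct: Bax2 25°C 23.755; Bax2 4°C 20.275; Actb 25°C 19.435; Actb 4°C 19.730
ΔCt(25°C) = 23.755 − 19.435 = 4.320
ΔCt(4°C) = 20.275 − 19.730 = 0.545
ΔΔCt = 0.545 − 4.320 = -3.775
Fold change = 2^(−(-3.775)) = 2^3.775 = 13.6895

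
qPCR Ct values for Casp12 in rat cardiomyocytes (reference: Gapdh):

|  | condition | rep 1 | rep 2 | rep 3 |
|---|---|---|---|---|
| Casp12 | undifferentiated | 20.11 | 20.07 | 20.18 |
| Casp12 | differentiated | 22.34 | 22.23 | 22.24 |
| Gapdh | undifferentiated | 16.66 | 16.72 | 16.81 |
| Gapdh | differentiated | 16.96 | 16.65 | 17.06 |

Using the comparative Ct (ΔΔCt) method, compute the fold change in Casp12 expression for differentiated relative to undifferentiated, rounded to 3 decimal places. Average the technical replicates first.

0.252

Mean Ct: Casp12 undifferentiated 20.120; Casp12 differentiated 22.270; Gapdh undifferentiated 16.730; Gapdh differentiated 16.890
ΔCt(undifferentiated) = 20.120 − 16.730 = 3.390
ΔCt(differentiated) = 22.270 − 16.890 = 5.380
ΔΔCt = 5.380 − 3.390 = 1.990
Fold change = 2^(−1.990) = 0.2517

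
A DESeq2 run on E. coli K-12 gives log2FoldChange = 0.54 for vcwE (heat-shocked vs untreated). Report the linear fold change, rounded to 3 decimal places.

1.454

Fold change = 2^(0.54) = 1.4540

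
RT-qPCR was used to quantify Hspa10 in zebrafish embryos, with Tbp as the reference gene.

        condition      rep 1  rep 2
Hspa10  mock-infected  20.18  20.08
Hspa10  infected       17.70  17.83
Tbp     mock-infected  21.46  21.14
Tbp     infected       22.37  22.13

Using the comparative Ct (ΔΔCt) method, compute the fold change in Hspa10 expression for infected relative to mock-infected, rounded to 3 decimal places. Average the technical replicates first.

Mean Ct: Hspa10 mock-infected 20.130; Hspa10 infected 17.765; Tbp mock-infected 21.300; Tbp infected 22.250
ΔCt(mock-infected) = 20.130 − 21.300 = -1.170
ΔCt(infected) = 17.765 − 22.250 = -4.485
ΔΔCt = -4.485 − (-1.170) = -3.315
Fold change = 2^(−(-3.315)) = 2^3.315 = 9.9521

9.952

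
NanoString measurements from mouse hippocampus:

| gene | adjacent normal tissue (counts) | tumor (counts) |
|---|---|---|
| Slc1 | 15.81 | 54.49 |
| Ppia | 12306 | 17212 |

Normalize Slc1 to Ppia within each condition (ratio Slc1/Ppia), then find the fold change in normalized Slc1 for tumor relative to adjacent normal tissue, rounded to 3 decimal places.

2.464

Slc1/Ppia (adjacent normal tissue) = 15.81 / 12306 = 0.0012847
Slc1/Ppia (tumor) = 54.49 / 17212 = 0.0031658
Fold change = 0.0031658 / 0.0012847 = 2.4642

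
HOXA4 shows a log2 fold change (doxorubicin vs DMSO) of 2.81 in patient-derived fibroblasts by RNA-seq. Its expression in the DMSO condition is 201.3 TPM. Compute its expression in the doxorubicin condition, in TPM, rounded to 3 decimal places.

1411.686

Fold change = 2^(2.81) = 7.0128
doxorubicin expression = 201.3 × 7.0128 = 1411.686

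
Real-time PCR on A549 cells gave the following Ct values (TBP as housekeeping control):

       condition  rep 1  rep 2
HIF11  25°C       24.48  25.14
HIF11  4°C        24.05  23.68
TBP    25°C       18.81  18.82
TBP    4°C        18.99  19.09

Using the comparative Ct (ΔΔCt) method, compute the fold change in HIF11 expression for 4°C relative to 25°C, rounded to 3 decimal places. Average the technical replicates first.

2.250

Mean Ct: HIF11 25°C 24.810; HIF11 4°C 23.865; TBP 25°C 18.815; TBP 4°C 19.040
ΔCt(25°C) = 24.810 − 18.815 = 5.995
ΔCt(4°C) = 23.865 − 19.040 = 4.825
ΔΔCt = 4.825 − 5.995 = -1.170
Fold change = 2^(−(-1.170)) = 2^1.170 = 2.2501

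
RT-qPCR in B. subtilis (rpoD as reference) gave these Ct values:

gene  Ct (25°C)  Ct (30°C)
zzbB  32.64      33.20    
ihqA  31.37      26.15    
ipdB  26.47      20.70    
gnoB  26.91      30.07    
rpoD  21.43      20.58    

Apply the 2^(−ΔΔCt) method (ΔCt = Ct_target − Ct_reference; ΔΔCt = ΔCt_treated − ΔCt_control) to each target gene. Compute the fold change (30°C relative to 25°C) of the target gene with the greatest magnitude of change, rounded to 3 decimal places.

30.274

zzbB: ΔΔCt = (33.20−20.58) − (32.64−21.43) = 12.62 − 11.21 = 1.41; fold change = 2^-1.41 = 0.376
ihqA: ΔΔCt = (26.15−20.58) − (31.37−21.43) = 5.57 − 9.94 = -4.37; fold change = 2^4.37 = 20.678
ipdB: ΔΔCt = (20.70−20.58) − (26.47−21.43) = 0.12 − 5.04 = -4.92; fold change = 2^4.92 = 30.274
gnoB: ΔΔCt = (30.07−20.58) − (26.91−21.43) = 9.49 − 5.48 = 4.01; fold change = 2^-4.01 = 0.062
ipdB has the largest |ΔΔCt| = 4.92.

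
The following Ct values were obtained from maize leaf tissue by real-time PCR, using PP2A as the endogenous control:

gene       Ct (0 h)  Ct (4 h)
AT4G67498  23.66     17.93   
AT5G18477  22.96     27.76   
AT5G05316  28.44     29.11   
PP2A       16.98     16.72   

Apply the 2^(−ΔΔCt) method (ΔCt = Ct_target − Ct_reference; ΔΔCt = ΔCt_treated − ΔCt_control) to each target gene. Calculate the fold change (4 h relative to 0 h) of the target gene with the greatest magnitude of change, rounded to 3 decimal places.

44.324

AT4G67498: ΔΔCt = (17.93−16.72) − (23.66−16.98) = 1.21 − 6.68 = -5.47; fold change = 2^5.47 = 44.324
AT5G18477: ΔΔCt = (27.76−16.72) − (22.96−16.98) = 11.04 − 5.98 = 5.06; fold change = 2^-5.06 = 0.030
AT5G05316: ΔΔCt = (29.11−16.72) − (28.44−16.98) = 12.39 − 11.46 = 0.93; fold change = 2^-0.93 = 0.525
AT4G67498 has the largest |ΔΔCt| = 5.47.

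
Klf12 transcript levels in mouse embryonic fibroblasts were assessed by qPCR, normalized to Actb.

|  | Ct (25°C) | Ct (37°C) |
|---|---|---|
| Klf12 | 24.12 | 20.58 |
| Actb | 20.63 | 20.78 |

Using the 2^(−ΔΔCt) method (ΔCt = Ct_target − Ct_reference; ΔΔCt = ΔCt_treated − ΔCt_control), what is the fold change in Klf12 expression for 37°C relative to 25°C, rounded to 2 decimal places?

12.91

ΔCt(25°C) = 24.120 − 20.630 = 3.490
ΔCt(37°C) = 20.580 − 20.780 = -0.200
ΔΔCt = -0.200 − 3.490 = -3.690
Fold change = 2^(−(-3.690)) = 2^3.690 = 12.906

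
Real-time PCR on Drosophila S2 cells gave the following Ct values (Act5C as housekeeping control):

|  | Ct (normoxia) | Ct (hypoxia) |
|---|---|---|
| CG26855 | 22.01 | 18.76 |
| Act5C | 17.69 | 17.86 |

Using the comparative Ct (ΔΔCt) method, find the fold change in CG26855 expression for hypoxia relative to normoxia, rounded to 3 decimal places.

10.703

ΔCt(normoxia) = 22.010 − 17.690 = 4.320
ΔCt(hypoxia) = 18.760 − 17.860 = 0.900
ΔΔCt = 0.900 − 4.320 = -3.420
Fold change = 2^(−(-3.420)) = 2^3.420 = 10.7034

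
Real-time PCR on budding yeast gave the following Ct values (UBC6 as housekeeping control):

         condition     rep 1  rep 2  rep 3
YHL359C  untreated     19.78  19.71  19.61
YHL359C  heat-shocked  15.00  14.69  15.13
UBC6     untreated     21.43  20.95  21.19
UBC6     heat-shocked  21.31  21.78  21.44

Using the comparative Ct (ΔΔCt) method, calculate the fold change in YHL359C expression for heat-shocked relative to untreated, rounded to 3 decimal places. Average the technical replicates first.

33.825

Mean Ct: YHL359C untreated 19.700; YHL359C heat-shocked 14.940; UBC6 untreated 21.190; UBC6 heat-shocked 21.510
ΔCt(untreated) = 19.700 − 21.190 = -1.490
ΔCt(heat-shocked) = 14.940 − 21.510 = -6.570
ΔΔCt = -6.570 − (-1.490) = -5.080
Fold change = 2^(−(-5.080)) = 2^5.080 = 33.8246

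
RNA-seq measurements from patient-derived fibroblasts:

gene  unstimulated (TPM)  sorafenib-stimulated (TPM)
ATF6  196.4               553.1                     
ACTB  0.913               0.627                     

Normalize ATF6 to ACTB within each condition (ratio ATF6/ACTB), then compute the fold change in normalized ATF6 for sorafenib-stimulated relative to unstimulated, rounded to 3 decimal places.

ATF6/ACTB (unstimulated) = 196.4 / 0.913 = 215.12
ATF6/ACTB (sorafenib-stimulated) = 553.1 / 0.627 = 882.14
Fold change = 882.14 / 215.12 = 4.1008

4.101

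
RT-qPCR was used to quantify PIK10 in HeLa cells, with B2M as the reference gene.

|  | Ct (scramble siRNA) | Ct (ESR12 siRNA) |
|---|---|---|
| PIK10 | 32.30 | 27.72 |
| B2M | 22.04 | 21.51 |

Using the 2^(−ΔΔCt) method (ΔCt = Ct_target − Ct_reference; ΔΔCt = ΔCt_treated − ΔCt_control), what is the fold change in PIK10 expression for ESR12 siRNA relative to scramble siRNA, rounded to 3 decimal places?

ΔCt(scramble siRNA) = 32.300 − 22.040 = 10.260
ΔCt(ESR12 siRNA) = 27.720 − 21.510 = 6.210
ΔΔCt = 6.210 − 10.260 = -4.050
Fold change = 2^(−(-4.050)) = 2^4.050 = 16.5642

16.564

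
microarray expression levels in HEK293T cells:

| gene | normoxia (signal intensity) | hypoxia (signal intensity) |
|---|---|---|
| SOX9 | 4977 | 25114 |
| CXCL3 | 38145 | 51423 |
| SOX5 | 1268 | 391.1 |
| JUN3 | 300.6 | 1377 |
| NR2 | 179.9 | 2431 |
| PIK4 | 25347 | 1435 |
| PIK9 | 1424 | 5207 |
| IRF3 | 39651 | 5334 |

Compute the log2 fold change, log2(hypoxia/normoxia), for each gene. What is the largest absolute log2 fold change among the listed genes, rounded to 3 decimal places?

4.143

log2(25114/4977) = 2.335  (SOX9)
log2(51423/38145) = 0.431  (CXCL3)
log2(391.1/1268) = -1.697  (SOX5)
log2(1377/300.6) = 2.196  (JUN3)
log2(2431/179.9) = 3.756  (NR2)
log2(1435/25347) = -4.143  (PIK4)
log2(5207/1424) = 1.871  (PIK9)
log2(5334/39651) = -2.894  (IRF3)
The largest magnitude belongs to PIK4.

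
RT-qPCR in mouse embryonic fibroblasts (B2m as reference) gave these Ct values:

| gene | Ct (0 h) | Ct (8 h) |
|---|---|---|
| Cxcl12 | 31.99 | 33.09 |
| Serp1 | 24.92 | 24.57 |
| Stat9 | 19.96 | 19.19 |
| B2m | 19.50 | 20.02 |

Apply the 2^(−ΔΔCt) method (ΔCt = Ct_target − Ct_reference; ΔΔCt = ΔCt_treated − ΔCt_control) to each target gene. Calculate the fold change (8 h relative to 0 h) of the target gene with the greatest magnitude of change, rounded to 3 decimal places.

Cxcl12: ΔΔCt = (33.09−20.02) − (31.99−19.50) = 13.07 − 12.49 = 0.58; fold change = 2^-0.58 = 0.669
Serp1: ΔΔCt = (24.57−20.02) − (24.92−19.50) = 4.55 − 5.42 = -0.87; fold change = 2^0.87 = 1.828
Stat9: ΔΔCt = (19.19−20.02) − (19.96−19.50) = -0.83 − 0.46 = -1.29; fold change = 2^1.29 = 2.445
Stat9 has the largest |ΔΔCt| = 1.29.

2.445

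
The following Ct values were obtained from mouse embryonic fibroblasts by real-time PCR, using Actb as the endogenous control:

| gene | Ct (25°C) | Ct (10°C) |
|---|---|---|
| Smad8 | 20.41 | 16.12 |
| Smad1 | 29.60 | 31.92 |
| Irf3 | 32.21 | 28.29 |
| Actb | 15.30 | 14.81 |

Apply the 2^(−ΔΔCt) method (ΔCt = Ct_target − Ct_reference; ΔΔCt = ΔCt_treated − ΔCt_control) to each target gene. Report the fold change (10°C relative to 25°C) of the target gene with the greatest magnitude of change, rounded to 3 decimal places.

13.929

Smad8: ΔΔCt = (16.12−14.81) − (20.41−15.30) = 1.31 − 5.11 = -3.80; fold change = 2^3.80 = 13.929
Smad1: ΔΔCt = (31.92−14.81) − (29.60−15.30) = 17.11 − 14.30 = 2.81; fold change = 2^-2.81 = 0.143
Irf3: ΔΔCt = (28.29−14.81) − (32.21−15.30) = 13.48 − 16.91 = -3.43; fold change = 2^3.43 = 10.778
Smad8 has the largest |ΔΔCt| = 3.80.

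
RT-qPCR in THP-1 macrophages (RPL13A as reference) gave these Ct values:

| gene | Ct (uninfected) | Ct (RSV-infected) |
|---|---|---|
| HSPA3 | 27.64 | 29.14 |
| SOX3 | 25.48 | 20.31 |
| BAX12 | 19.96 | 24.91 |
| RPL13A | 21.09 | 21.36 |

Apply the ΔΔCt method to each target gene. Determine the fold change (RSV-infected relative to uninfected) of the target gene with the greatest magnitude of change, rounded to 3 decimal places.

43.411

HSPA3: ΔΔCt = (29.14−21.36) − (27.64−21.09) = 7.78 − 6.55 = 1.23; fold change = 2^-1.23 = 0.426
SOX3: ΔΔCt = (20.31−21.36) − (25.48−21.09) = -1.05 − 4.39 = -5.44; fold change = 2^5.44 = 43.411
BAX12: ΔΔCt = (24.91−21.36) − (19.96−21.09) = 3.55 − (-1.13) = 4.68; fold change = 2^-4.68 = 0.039
SOX3 has the largest |ΔΔCt| = 5.44.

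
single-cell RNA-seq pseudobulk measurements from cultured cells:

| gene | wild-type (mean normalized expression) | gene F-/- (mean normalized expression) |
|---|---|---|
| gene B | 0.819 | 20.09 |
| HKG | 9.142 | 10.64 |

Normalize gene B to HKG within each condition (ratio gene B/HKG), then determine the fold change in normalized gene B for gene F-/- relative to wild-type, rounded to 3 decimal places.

21.076

gene B/HKG (wild-type) = 0.819 / 9.142 = 0.089587
gene B/HKG (gene F-/-) = 20.09 / 10.64 = 1.8882
Fold change = 1.8882 / 0.089587 = 21.0764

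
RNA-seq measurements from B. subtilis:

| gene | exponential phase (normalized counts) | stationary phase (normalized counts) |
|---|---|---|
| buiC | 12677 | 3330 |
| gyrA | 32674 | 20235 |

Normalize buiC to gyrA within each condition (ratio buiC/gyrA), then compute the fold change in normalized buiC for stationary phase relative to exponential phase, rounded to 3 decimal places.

0.424

buiC/gyrA (exponential phase) = 12677 / 32674 = 0.38798
buiC/gyrA (stationary phase) = 3330 / 20235 = 0.16457
Fold change = 0.16457 / 0.38798 = 0.4242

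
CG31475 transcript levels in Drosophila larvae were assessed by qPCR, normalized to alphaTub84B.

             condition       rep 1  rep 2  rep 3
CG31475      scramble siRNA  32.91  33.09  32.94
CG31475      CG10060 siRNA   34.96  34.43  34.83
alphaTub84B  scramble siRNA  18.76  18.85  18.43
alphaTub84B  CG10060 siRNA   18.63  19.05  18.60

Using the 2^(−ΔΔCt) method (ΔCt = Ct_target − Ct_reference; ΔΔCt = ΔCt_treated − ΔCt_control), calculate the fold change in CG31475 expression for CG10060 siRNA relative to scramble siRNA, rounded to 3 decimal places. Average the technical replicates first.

0.312

Mean Ct: CG31475 scramble siRNA 32.980; CG31475 CG10060 siRNA 34.740; alphaTub84B scramble siRNA 18.680; alphaTub84B CG10060 siRNA 18.760
ΔCt(scramble siRNA) = 32.980 − 18.680 = 14.300
ΔCt(CG10060 siRNA) = 34.740 − 18.760 = 15.980
ΔΔCt = 15.980 − 14.300 = 1.680
Fold change = 2^(−1.680) = 0.3121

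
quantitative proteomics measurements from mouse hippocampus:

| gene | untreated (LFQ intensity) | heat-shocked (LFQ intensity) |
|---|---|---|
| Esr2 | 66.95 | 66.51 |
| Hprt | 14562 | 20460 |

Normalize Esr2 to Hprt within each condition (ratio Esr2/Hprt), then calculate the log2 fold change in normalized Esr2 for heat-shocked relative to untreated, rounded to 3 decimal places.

Esr2/Hprt (untreated) = 66.95 / 14562 = 0.0045976
Esr2/Hprt (heat-shocked) = 66.51 / 20460 = 0.0032507
Fold change = 0.0032507 / 0.0045976 = 0.7071
log2(0.7071) = -0.5001

-0.500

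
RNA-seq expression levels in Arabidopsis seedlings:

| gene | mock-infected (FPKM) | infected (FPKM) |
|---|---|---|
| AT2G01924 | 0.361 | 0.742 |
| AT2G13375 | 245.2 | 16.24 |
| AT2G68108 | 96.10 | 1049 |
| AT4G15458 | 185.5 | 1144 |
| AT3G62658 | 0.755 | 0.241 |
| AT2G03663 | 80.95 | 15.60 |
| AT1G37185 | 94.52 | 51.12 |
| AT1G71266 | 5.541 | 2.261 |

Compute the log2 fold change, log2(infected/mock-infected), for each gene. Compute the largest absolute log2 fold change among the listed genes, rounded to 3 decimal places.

log2(0.742/0.361) = 1.039  (AT2G01924)
log2(16.24/245.2) = -3.916  (AT2G13375)
log2(1049/96.10) = 3.448  (AT2G68108)
log2(1144/185.5) = 2.625  (AT4G15458)
log2(0.241/0.755) = -1.647  (AT3G62658)
log2(15.60/80.95) = -2.375  (AT2G03663)
log2(51.12/94.52) = -0.887  (AT1G37185)
log2(2.261/5.541) = -1.293  (AT1G71266)
The largest magnitude belongs to AT2G13375.

3.916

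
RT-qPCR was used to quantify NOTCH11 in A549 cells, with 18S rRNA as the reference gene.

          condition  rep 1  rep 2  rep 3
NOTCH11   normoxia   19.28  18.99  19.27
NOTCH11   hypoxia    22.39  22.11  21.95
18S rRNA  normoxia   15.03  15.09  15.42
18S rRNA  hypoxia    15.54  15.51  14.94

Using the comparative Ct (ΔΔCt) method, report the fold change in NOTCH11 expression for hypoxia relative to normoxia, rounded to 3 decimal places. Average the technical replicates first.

Mean Ct: NOTCH11 normoxia 19.180; NOTCH11 hypoxia 22.150; 18S rRNA normoxia 15.180; 18S rRNA hypoxia 15.330
ΔCt(normoxia) = 19.180 − 15.180 = 4.000
ΔCt(hypoxia) = 22.150 − 15.330 = 6.820
ΔΔCt = 6.820 − 4.000 = 2.820
Fold change = 2^(−2.820) = 0.1416

0.142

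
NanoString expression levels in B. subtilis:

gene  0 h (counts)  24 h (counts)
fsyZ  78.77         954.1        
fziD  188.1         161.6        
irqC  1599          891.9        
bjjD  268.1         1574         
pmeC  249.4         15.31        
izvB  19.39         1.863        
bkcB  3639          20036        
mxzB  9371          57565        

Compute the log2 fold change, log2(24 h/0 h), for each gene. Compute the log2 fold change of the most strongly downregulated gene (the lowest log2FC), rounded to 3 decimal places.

-4.026

log2(954.1/78.77) = 3.598  (fsyZ)
log2(161.6/188.1) = -0.219  (fziD)
log2(891.9/1599) = -0.842  (irqC)
log2(1574/268.1) = 2.554  (bjjD)
log2(15.31/249.4) = -4.026  (pmeC)
log2(1.863/19.39) = -3.380  (izvB)
log2(20036/3639) = 2.461  (bkcB)
log2(57565/9371) = 2.619  (mxzB)
pmeC is most strongly downregulated.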